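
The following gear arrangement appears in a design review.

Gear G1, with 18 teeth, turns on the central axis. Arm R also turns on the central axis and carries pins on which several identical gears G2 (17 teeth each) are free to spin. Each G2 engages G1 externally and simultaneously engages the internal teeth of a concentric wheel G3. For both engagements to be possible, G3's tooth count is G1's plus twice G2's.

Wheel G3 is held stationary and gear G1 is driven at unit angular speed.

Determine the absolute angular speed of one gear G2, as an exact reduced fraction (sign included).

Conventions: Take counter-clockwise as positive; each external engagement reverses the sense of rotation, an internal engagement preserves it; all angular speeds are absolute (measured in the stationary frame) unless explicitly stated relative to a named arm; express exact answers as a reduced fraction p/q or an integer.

-9/17

planetary set (18T centre, 17T on arm, 52T internal) — Willis relation
ring teeth: 18 + 2·17 = 52
18(ω_sun−ω_arm) = −52(ω_ring−ω_arm),  ω_ring = 0, ω_sun = 1
18(1−ω_arm) = −52(0−ω_arm)  ⇒  70·ω_arm = 18  ⇒  ω_arm = 9/35
sun–planet mesh: 18·(1−9/35) = −17·(ω_p−ω_arm)  ⇒  ω_p−ω_arm = -468/595
ω_p = 9/35 − 468/595 = -9/17
exact speed ratio = -9/17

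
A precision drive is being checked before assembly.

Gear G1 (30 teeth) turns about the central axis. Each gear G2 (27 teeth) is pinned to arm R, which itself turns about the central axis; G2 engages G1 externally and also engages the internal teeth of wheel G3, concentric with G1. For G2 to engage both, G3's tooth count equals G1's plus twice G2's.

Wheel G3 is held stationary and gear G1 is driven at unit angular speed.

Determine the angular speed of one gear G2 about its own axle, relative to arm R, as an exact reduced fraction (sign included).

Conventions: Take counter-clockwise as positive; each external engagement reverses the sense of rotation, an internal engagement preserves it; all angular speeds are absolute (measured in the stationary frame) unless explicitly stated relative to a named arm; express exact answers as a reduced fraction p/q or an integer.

-140/171

topology: planetary set — G1 30T / G2 27T / G3 84T, arm = carrier (Willis)
ring teeth: 30 + 2·27 = 84
30(ω_sun−ω_arm) = −84(ω_ring−ω_arm),  ω_ring = 0, ω_sun = 1
30(1−ω_arm) = −84(0−ω_arm)  ⇒  114·ω_arm = 30  ⇒  ω_arm = 5/19
sun–planet mesh: 30·(1−5/19) = −27·(ω_p−ω_arm)  ⇒  ω_p−ω_arm = -140/171
exact speed ratio = -140/171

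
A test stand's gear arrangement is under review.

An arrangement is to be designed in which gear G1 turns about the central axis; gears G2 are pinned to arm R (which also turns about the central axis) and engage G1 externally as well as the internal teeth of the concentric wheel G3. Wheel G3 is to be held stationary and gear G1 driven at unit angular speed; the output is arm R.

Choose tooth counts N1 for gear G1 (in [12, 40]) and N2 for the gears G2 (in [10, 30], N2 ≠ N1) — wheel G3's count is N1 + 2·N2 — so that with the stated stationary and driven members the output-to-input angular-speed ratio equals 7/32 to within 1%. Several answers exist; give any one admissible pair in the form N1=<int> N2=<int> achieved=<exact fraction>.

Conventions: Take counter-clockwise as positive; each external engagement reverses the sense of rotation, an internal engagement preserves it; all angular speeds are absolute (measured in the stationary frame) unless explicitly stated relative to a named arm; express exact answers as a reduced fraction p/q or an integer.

N1=14 N2=18 achieved=7/32

class = planetary set [ratio 7/32 wanted; Willis about the carrier]
Willis with ω_ring = 0: ω_arm/ω_sun = N1/(N1+N3); set equal to 7/32  ⇒  N3/N1 = 1/(7/32) − 1 = 25/7
N3 = N1 + 2·N2  ⇒  N2/N1 = (N3/N1 − 1)/2 = (25/7 − 1)/2 = 9/7
smallest multiple with N1 ≥ 12 and N2 ≥ 10: k = 2  ⇒  N1 = 2·7 = 14, N2 = 2·9 = 18 (N1 ≤ 40, N2 ≤ 30, N2 ≠ N1 ✓), N3 = 14 + 2·18 = 50
check: N1/(N1+N3) with N1 = 14, N3 = 50 gives 7/32; |achieved − target| = 0 ≤ 7/3200 ✓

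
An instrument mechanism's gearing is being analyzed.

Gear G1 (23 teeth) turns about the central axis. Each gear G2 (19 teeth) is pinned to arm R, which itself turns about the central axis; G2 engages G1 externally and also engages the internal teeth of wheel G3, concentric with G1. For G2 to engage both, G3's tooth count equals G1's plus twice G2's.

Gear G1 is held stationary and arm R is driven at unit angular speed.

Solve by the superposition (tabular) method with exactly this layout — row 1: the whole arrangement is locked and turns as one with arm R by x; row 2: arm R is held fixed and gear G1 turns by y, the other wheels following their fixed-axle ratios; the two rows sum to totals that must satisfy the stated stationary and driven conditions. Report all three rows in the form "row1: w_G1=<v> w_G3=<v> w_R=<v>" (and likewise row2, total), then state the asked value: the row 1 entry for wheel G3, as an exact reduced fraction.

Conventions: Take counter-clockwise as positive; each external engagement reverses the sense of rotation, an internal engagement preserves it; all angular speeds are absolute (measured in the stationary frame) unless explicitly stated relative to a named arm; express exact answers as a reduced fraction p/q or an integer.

row1: w_G1=1 w_G3=1 w_R=1
row2: w_G1=-1 w_G3=23/61 w_R=0
total: w_G1=0 w_G3=84/61 w_R=1
asked value: 1

class = planetary set [G3 = 23+2·19 = 61; Willis about the carrier]
superposition row 1 [locked train]: every member turns x
row 2: sun turns y, ring = −(23/61)·y, arm 0
boundary: total ω_sun = x + y = 0 and total ω_arm = x = 1  ⇒  y = -1, x = 1
row 2 ring = −(23/61)·(-1) = 23/61
totals (row 1 + row 2): sun 1 + (-1) = 0, ring 1 + 23/61 = 84/61, arm 1 + 0 = 1
asked cell (row1, ring) = 1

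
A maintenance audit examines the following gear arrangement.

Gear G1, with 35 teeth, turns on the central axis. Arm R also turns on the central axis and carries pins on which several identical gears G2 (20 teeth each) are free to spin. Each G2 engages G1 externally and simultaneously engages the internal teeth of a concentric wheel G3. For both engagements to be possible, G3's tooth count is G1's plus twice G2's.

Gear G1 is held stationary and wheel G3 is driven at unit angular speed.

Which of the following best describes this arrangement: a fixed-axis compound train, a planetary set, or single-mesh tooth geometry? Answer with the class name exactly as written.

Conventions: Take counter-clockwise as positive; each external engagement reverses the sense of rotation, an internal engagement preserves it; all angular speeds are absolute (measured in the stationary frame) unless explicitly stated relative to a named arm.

planetary set (35T centre, 20T on arm, 75T internal) — Willis relation
classification: planetary set

planetary set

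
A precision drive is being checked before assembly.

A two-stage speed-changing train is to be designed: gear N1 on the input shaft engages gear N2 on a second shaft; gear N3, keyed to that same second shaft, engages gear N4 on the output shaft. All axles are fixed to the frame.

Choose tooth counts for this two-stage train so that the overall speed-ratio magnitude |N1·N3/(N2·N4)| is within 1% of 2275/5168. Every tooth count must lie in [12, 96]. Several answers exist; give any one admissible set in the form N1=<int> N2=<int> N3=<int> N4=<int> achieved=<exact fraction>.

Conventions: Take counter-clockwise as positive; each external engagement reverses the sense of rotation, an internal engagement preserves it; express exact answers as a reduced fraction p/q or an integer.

class = fixed-axis compound train [2-stage, 2275/5168 wanted]
target = 2275/5168 in lowest terms: an exact hit needs N1·N3 = k·2275 and N2·N4 = k·5168 for one integer k, every count in [12, 96]; additionally prefer no 1:1 stage (N1 ≠ N2, N3 ≠ N4)
k = 1: N1·N3 = 2275 = 25·91, N2·N4 = 5168 = 68·76
achieved = 25·91/(68·76) = 2275/5168; |achieved − target| = 0 ≤ 91/20672 ✓

N1=25 N2=68 N3=91 N4=76 achieved=2275/5168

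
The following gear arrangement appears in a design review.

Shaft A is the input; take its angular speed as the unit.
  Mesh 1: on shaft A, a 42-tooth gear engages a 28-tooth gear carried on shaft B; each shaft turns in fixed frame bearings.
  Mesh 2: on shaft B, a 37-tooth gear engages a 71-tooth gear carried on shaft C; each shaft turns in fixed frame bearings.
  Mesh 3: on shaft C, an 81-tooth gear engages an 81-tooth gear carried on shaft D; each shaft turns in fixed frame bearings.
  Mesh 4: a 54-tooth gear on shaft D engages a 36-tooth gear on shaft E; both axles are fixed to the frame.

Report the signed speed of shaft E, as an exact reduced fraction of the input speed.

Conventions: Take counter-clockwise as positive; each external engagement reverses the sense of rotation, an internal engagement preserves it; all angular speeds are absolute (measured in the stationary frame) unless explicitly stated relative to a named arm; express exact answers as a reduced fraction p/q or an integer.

4-mesh fixed-axis compound train (all bearings frame-fixed)
mesh 1 [42T→28T]: |ω|/ω_in = 1×42/28 = 3/2, sense flips to −
mesh 2 [37T→71T]: |ω|/ω_in = (3/2)×37/71 = 111/142, sense flips to +
mesh 3 [81T→81T]: |ω|/ω_in = (111/142)×81/81 = 111/142, sense flips to −
mesh 4 [54T→36T]: |ω|/ω_in = (111/142)×54/36 = 333/284, sense flips to +
signed output speed (× input speed) = 333/284

333/284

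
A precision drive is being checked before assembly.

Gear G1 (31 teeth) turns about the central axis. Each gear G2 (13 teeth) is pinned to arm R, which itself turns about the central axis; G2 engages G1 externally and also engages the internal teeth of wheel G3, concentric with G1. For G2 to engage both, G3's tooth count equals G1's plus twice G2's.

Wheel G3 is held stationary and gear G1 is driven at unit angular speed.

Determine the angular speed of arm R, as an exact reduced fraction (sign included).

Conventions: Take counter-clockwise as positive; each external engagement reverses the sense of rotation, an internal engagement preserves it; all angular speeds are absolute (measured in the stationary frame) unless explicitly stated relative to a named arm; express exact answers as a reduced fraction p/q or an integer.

31/88

recognized (axles ride arm R): planetary set, 31/13/57 teeth
ring teeth: 31 + 2·13 = 57
31(ω_sun−ω_arm) = −57(ω_ring−ω_arm),  ω_ring = 0, ω_sun = 1
31(1−ω_arm) = −57(0−ω_arm)  ⇒  88·ω_arm = 31  ⇒  ω_arm = 31/88
exact speed ratio = 31/88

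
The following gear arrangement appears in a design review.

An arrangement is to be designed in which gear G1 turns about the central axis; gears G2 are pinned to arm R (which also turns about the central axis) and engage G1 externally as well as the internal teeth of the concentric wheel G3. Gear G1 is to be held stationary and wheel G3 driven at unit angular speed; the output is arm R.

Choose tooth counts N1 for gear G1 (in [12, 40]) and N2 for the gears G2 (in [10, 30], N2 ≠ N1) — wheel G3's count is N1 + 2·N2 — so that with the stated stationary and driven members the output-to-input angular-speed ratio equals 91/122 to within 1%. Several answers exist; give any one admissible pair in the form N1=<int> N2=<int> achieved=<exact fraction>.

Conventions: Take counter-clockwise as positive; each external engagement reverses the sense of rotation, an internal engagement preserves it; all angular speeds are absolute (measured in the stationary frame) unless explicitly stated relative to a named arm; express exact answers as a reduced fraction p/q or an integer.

design class (target 91/122): planetary set
Willis with ω_sun = 0: ω_arm/ω_ring = N3/(N1+N3); set equal to 91/122  ⇒  N3/N1 = (91/122)/(1 − 91/122) = 91/31
N3 = N1 + 2·N2  ⇒  N2/N1 = (N3/N1 − 1)/2 = (91/31 − 1)/2 = 30/31
smallest multiple with N1 ≥ 12 and N2 ≥ 10: k = 1  ⇒  N1 = 1·31 = 31, N2 = 1·30 = 30 (N1 ≤ 40, N2 ≤ 30, N2 ≠ N1 ✓), N3 = 31 + 2·30 = 91
check: N3/(N1+N3) with N1 = 31, N3 = 91 gives 91/122; |achieved − target| = 0 ≤ 91/12200 ✓

N1=31 N2=30 achieved=91/122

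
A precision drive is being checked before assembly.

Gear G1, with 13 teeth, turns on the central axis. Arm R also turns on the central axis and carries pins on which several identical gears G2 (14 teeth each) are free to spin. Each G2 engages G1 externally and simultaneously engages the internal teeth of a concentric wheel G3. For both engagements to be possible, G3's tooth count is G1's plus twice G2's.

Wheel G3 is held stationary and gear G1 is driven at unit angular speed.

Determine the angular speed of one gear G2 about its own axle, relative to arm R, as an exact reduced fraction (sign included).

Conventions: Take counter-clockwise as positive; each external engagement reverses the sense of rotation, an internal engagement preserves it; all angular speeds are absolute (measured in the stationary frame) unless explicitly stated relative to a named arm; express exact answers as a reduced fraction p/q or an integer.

recognized (axles ride arm R): planetary set, 13/14/41 teeth
ring teeth: 13 + 2·14 = 41
13(ω_sun−ω_arm) = −41(ω_ring−ω_arm),  ω_ring = 0, ω_sun = 1
13(1−ω_arm) = −41(0−ω_arm)  ⇒  54·ω_arm = 13  ⇒  ω_arm = 13/54
sun–planet mesh: 13·(1−13/54) = −14·(ω_p−ω_arm)  ⇒  ω_p−ω_arm = -533/756
exact speed ratio = -533/756

-533/756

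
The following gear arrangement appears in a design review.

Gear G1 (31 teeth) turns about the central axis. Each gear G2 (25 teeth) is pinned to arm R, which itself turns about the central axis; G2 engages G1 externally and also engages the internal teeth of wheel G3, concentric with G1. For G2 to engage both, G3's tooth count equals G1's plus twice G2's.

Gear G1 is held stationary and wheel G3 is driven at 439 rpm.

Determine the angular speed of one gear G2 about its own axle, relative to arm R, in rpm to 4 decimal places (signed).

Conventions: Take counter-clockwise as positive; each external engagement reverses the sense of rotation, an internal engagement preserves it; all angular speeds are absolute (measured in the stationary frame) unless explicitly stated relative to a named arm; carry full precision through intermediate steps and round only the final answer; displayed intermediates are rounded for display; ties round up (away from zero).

+393.6889 rpm

topology: planetary set — G1 31T / G2 25T / G3 81T, arm = carrier (Willis)
normalise by the input: solve with ω_ring = 1, then scale by 439 rpm
ring teeth: 31 + 2·25 = 81
31(ω_sun−ω_arm) = −81(ω_ring−ω_arm),  ω_sun = 0, ω_ring = 1
31(0−ω_arm) = −81(1−ω_arm)  ⇒  112·ω_arm = 81  ⇒  ω_arm = 81/112
sun–planet mesh: 31·(0−81/112) = −25·(ω_p−ω_arm)  ⇒  ω_p−ω_arm = 2511/2800
scale: ω_p−ω_arm = 2511/2800 × 439 rpm = +393.6889 rpm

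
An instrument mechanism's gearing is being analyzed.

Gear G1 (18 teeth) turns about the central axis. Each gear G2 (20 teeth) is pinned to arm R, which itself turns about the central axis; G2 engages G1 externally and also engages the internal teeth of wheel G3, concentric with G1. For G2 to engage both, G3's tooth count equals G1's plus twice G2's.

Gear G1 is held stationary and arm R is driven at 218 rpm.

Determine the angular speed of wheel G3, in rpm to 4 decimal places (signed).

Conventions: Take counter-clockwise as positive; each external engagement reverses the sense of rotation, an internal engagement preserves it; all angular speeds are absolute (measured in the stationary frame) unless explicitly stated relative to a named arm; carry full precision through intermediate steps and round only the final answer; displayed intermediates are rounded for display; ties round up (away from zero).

topology: planetary set — G1 18T / G2 20T / G3 58T, arm = carrier (Willis)
normalise by the input: solve with ω_arm = 1, then scale by 218 rpm
ring teeth: 18 + 2·20 = 58
18(ω_sun−ω_arm) = −58(ω_ring−ω_arm),  ω_sun = 0, ω_arm = 1
ω_ring = 1 − (18/58)(0−1) = 38/29
scale: ω_ring = 38/29 × 218 rpm = +285.6552 rpm

+285.6552 rpm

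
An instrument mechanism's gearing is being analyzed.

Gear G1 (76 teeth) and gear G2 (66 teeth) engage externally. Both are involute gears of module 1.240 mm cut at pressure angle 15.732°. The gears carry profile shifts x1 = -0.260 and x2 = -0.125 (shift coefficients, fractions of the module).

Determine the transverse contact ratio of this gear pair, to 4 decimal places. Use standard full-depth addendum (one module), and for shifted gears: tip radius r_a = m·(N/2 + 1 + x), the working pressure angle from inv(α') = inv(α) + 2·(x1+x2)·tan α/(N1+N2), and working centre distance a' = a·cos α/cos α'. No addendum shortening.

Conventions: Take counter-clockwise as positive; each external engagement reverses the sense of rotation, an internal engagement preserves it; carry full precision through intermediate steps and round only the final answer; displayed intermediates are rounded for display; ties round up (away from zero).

class = single-mesh tooth geometry [involute pair 76T × 66T, m = 1.240]
base radii: r_b1 = 45.354907, r_b2 = 39.387156
tip radii: r_a1 = 48.037600, r_a2 = 42.005000
inv(α') = inv(15.732°) + 2·(-0.260-0.125)·tan α/(76+66) = 0.00558738  ⇒  α' = 14.53634°
a' = a·cos α / cos α' = 88.0400·cos 15.732°/cos 14.53634° = 87.544482
action lengths: √(r_a1²−r_b1²) = 15.828564, √(r_a2²−r_b2²) = 14.596985
base pitch p_b = π·m·cos α = 3.749648
CR = (15.828564 + 14.596985 − 87.544482·sin 14.53634°)/3.749648 = 2.254186
contact ratio ≈ 2.2542

2.2542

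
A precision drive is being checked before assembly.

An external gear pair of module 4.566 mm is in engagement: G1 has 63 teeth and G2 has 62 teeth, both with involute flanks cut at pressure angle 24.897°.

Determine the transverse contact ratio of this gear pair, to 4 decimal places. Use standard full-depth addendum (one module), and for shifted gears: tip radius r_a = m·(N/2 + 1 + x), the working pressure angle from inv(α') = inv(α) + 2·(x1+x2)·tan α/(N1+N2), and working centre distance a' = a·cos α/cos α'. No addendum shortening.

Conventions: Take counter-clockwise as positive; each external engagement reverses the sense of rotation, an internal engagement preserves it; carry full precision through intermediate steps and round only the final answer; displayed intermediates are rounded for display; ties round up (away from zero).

1.5617

topology: single-mesh involute geometry — m = 4.566, 63T/62T pair
base radii: r_b1 = 130.462404, r_b2 = 128.391572
tip radii: r_a1 = 148.395000, r_a2 = 146.112000
no profile shift: α' = α, a' = a
action lengths: √(r_a1²−r_b1²) = 70.715183, √(r_a2²−r_b2²) = 69.744682
base pitch p_b = π·m·cos α = 13.011420
CR = (70.715183 + 69.744682 − 285.375000·sin 24.89700°)/13.011420 = 1.561730
contact ratio ≈ 1.5617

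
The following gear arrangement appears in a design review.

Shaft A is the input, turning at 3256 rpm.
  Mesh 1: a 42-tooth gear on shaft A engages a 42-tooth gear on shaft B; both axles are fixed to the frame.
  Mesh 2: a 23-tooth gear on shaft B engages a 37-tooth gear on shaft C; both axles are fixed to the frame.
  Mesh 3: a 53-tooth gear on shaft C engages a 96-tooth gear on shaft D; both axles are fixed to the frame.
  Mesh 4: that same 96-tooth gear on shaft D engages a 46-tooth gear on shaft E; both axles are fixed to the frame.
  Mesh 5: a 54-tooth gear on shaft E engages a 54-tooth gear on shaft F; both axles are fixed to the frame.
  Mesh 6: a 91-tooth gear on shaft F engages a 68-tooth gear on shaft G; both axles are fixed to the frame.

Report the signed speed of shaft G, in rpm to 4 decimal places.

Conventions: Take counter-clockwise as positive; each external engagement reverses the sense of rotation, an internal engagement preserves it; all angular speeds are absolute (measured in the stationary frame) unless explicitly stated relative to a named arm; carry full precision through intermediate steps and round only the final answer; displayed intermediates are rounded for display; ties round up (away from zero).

recognized (7 fixed axles, 6 meshes): fixed-axis compound train
mesh 1 [42T→42T]: ω = 3256.0000×42/42 = 3256.0000 rpm, sense flips to −
mesh 2 [23T→37T]: ω = 3256.0000×23/37 = 2024.0000 rpm, sense flips to +
mesh 3 [53T→96T]: ω = 2024.0000×53/96 = 1117.4167 rpm, sense flips to −
mesh 4 [96T→46T]: ω = 1117.4167×96/46 = 2332.0000 rpm, sense flips to +
mesh 5 [54T→54T]: ω = 2332.0000×54/54 = 2332.0000 rpm, sense flips to −
mesh 6 [91T→68T]: ω = 2332.0000×91/68 = 3120.7647 rpm, sense flips to +
signed output speed = +3120.7647 rpm

+3120.7647 rpm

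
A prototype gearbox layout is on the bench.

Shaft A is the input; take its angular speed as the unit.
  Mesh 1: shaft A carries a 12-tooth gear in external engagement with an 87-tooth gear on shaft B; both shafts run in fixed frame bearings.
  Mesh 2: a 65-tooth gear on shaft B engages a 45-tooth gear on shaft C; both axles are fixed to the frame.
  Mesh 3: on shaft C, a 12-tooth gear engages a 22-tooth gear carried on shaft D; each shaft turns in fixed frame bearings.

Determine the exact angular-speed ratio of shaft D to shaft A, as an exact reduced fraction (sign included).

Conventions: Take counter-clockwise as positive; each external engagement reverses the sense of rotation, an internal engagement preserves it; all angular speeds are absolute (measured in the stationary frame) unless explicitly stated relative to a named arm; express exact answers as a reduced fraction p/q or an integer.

-104/957

class = fixed-axis compound train [3 meshes; 3 ratios multiply, 3 sense flips]
mesh 1 [12T→87T]: running ratio 4/29, sense −
mesh 2 [65T→45T]: running ratio 52/261, sense +
mesh 3 [12T→22T]: running ratio 104/957, sense −
ω_out/ω_in = -104/957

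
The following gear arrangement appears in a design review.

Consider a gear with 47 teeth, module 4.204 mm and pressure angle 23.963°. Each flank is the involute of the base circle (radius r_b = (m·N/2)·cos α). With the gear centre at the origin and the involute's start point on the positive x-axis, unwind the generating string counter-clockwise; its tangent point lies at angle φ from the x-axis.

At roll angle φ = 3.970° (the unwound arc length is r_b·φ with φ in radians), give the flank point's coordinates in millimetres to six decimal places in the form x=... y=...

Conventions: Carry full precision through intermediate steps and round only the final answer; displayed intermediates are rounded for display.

x=90.495196 y=0.010006

class = single-mesh tooth geometry [base-circle involute, m = 4.204, 47T]
pitch radius r_p = m·N/2 = 4.204·47/2 = 98.794000
base radius r_b = r_p·cos α = 98.794000·cos 23.963° = 90.278740
roll angle φ = 3.970° = 0.06928957 rad
x = r_b·(cos φ + φ·sin φ) = 90.495196
y = r_b·(sin φ − φ·cos φ) = 0.010006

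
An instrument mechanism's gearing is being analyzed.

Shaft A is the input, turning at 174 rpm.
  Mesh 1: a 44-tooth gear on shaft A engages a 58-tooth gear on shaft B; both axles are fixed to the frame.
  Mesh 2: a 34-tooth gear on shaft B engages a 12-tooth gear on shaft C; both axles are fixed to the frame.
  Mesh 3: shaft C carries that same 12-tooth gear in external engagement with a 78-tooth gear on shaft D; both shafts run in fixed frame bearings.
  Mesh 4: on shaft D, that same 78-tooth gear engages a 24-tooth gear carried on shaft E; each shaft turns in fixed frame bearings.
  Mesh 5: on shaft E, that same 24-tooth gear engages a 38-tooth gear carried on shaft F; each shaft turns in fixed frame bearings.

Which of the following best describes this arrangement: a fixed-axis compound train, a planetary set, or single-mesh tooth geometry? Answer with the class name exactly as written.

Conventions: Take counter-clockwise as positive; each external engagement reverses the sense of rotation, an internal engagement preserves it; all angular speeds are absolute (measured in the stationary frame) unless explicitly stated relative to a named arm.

class = fixed-axis compound train [5 meshes; 5 ratios multiply, 5 sense flips]
classification: fixed-axis compound train

fixed-axis compound train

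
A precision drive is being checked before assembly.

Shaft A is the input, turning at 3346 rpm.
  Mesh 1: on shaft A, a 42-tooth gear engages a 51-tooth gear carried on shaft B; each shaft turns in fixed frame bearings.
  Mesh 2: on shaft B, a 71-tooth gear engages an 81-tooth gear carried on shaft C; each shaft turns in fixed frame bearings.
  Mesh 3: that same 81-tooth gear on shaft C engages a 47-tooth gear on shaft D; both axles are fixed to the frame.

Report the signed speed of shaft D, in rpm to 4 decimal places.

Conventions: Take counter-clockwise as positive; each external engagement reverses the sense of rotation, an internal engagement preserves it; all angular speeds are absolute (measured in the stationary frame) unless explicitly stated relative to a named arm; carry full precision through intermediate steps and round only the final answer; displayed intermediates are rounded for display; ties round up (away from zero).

-4162.6083 rpm

recognized (4 fixed axles, 3 meshes): fixed-axis compound train
mesh 1 [42T→51T]: ω = 3346.0000×42/51 = 2755.5294 rpm, sense flips to −
mesh 2 [71T→81T]: ω = 2755.5294×71/81 = 2415.3406 rpm, sense flips to +
mesh 3 [81T→47T]: ω = 2415.3406×81/47 = 4162.6083 rpm, sense flips to −
signed output speed = -4162.6083 rpm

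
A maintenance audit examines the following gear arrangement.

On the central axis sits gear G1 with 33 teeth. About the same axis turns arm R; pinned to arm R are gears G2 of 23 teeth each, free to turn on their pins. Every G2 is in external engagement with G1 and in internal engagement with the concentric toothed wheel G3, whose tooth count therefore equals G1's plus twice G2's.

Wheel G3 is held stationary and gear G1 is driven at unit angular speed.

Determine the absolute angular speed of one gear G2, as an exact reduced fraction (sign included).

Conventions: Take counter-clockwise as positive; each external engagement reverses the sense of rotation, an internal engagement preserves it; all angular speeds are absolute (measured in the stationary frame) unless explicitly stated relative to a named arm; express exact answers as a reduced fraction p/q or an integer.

-33/46

class = planetary set [G3 = 33+2·23 = 79; Willis about the carrier]
ring teeth: 33 + 2·23 = 79
33(ω_sun−ω_arm) = −79(ω_ring−ω_arm),  ω_ring = 0, ω_sun = 1
33(1−ω_arm) = −79(0−ω_arm)  ⇒  112·ω_arm = 33  ⇒  ω_arm = 33/112
sun–planet mesh: 33·(1−33/112) = −23·(ω_p−ω_arm)  ⇒  ω_p−ω_arm = -2607/2576
ω_p = 33/112 − 2607/2576 = -33/46
exact speed ratio = -33/46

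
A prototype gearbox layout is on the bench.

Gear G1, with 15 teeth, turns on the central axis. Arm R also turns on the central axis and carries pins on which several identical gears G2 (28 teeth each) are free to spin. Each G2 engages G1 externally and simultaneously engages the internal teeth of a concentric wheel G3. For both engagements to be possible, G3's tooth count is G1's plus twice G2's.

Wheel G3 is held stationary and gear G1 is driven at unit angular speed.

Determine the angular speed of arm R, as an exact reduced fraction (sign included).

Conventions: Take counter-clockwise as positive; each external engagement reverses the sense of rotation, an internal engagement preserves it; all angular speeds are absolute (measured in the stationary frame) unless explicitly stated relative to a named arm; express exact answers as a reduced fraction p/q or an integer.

topology: planetary set — G1 15T / G2 28T / G3 71T, arm = carrier (Willis)
ring teeth: 15 + 2·28 = 71
15(ω_sun−ω_arm) = −71(ω_ring−ω_arm),  ω_ring = 0, ω_sun = 1
15(1−ω_arm) = −71(0−ω_arm)  ⇒  86·ω_arm = 15  ⇒  ω_arm = 15/86
exact speed ratio = 15/86

15/86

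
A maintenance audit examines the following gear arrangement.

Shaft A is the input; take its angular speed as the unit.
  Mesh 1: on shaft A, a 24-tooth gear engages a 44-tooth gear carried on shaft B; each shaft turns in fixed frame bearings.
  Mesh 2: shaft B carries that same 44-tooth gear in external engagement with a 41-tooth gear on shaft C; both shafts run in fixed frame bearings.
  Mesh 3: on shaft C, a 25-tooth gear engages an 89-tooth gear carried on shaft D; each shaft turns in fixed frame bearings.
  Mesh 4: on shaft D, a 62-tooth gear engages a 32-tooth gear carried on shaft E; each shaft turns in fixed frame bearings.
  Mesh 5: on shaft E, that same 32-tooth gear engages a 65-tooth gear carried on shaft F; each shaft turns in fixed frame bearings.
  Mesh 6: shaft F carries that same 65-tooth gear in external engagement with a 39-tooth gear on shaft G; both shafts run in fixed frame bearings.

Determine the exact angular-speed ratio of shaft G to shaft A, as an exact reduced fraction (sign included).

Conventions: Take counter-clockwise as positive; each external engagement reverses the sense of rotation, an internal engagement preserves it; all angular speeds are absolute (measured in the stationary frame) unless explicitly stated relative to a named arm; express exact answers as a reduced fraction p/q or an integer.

12400/47437

class = fixed-axis compound train [6 meshes; 6 ratios multiply, 6 sense flips]
mesh 1 [24T→44T]: running ratio 6/11, sense −
mesh 2 [44T→41T]: running ratio 24/41, sense +
mesh 3 [25T→89T]: running ratio 600/3649, sense −
mesh 4 [62T→32T]: running ratio 2325/7298, sense +
mesh 5 [32T→65T]: running ratio 7440/47437, sense −
mesh 6 [65T→39T]: running ratio 12400/47437, sense +
ω_out/ω_in = 12400/47437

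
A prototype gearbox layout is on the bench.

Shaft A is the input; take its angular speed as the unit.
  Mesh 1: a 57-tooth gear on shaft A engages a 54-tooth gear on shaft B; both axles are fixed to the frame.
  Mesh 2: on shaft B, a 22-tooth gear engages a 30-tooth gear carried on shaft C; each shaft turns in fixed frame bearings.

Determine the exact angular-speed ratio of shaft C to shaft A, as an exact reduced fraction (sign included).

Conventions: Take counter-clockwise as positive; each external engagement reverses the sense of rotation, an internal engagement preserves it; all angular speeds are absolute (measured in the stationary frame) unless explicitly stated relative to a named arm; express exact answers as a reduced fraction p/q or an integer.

209/270

class = fixed-axis compound train [2 meshes; 2 ratios multiply, 2 sense flips]
mesh 1 [57T→54T]: running ratio 19/18, sense −
mesh 2 [22T→30T]: running ratio 209/270, sense +
ω_out/ω_in = 209/270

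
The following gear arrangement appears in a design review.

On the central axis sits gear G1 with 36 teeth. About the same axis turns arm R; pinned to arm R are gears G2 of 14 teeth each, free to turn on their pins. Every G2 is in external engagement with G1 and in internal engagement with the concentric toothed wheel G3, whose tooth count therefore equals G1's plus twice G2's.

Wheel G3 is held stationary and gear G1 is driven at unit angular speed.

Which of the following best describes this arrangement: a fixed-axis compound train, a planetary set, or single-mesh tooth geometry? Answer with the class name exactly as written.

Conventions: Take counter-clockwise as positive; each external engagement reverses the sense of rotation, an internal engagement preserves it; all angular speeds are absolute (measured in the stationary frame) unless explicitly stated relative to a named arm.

planetary set

topology: planetary set — G1 36T / G2 14T / G3 64T, arm = carrier (Willis)
classification: planetary set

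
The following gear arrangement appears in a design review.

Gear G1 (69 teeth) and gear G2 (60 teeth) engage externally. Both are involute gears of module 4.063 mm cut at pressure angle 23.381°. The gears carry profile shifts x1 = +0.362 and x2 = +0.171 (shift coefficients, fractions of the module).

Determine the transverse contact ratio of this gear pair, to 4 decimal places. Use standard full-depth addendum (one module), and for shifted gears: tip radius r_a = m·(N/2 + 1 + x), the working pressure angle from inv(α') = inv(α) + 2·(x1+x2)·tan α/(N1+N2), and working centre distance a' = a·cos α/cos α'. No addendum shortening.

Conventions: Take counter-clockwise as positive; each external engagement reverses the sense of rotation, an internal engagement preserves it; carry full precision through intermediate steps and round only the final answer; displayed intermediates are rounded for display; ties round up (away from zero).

1.5791

topology: single-mesh involute geometry — m = 4.063, 69T/60T pair
base radii: r_b1 = 128.663332, r_b2 = 111.881158
tip radii: r_a1 = 145.707306, r_a2 = 126.647773
inv(α') = inv(23.381°) + 2·(+0.362+0.171)·tan α/(69+60) = 0.02784227  ⇒  α' = 24.42294°
a' = a·cos α / cos α' = 262.0635·cos 23.381°/cos 24.42294° = 264.184174
action lengths: √(r_a1²−r_b1²) = 68.383961, √(r_a2²−r_b2²) = 59.348672
base pitch p_b = π·m·cos α = 11.716167
CR = (68.383961 + 59.348672 − 264.184174·sin 24.42294°)/11.716167 = 1.579070
contact ratio ≈ 1.5791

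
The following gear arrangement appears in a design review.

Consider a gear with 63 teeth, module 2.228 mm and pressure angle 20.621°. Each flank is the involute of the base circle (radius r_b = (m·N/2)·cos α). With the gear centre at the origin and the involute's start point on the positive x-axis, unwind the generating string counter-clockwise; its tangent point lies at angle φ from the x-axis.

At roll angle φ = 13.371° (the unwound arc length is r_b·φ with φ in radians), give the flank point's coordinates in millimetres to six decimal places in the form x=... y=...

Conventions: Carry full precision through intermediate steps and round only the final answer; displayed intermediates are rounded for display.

x=67.449832 y=0.276761

class = single-mesh tooth geometry [base-circle involute, m = 2.228, 63T]
pitch radius r_p = m·N/2 = 2.228·63/2 = 70.182000
base radius r_b = r_p·cos α = 70.182000·cos 20.621° = 65.685475
roll angle φ = 13.371° = 0.23336797 rad
x = r_b·(cos φ + φ·sin φ) = 67.449832
y = r_b·(sin φ − φ·cos φ) = 0.276761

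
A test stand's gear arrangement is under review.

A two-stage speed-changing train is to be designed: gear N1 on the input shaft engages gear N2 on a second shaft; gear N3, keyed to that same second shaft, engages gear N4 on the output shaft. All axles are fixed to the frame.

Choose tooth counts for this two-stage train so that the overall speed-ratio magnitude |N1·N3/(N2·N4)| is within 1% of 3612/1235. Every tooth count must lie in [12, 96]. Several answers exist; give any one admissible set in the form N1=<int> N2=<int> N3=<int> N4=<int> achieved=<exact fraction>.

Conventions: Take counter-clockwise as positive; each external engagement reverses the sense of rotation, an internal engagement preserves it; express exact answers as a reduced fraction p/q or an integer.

N1=42 N2=13 N3=86 N4=95 achieved=3612/1235

class = fixed-axis compound train [2-stage, 3612/1235 wanted]
target = 3612/1235 in lowest terms: an exact hit needs N1·N3 = k·3612 and N2·N4 = k·1235 for one integer k, every count in [12, 96]; additionally prefer no 1:1 stage (N1 ≠ N2, N3 ≠ N4)
k = 1: N1·N3 = 3612 = 42·86, N2·N4 = 1235 = 13·95
achieved = 42·86/(13·95) = 3612/1235; |achieved − target| = 0 ≤ 903/30875 ✓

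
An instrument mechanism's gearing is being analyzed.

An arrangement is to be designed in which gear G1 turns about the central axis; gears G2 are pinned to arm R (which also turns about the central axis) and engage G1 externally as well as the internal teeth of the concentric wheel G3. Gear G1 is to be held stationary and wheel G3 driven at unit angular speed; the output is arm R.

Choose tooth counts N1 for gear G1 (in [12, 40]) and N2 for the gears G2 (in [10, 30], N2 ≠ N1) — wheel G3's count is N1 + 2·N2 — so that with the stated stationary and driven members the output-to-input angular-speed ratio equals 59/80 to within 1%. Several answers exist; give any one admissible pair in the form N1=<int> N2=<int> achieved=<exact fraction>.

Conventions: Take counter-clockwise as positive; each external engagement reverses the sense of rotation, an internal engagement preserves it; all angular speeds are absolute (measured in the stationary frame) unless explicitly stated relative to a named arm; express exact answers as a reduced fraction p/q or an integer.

topology: planetary set — design target 59/80, arm = carrier (Willis)
Willis with ω_sun = 0: ω_arm/ω_ring = N3/(N1+N3); set equal to 59/80  ⇒  N3/N1 = (59/80)/(1 − 59/80) = 59/21
N3 = N1 + 2·N2  ⇒  N2/N1 = (N3/N1 − 1)/2 = (59/21 − 1)/2 = 19/21
smallest multiple with N1 ≥ 12 and N2 ≥ 10: k = 1  ⇒  N1 = 1·21 = 21, N2 = 1·19 = 19 (N1 ≤ 40, N2 ≤ 30, N2 ≠ N1 ✓), N3 = 21 + 2·19 = 59
check: N3/(N1+N3) with N1 = 21, N3 = 59 gives 59/80; |achieved − target| = 0 ≤ 59/8000 ✓

N1=21 N2=19 achieved=59/80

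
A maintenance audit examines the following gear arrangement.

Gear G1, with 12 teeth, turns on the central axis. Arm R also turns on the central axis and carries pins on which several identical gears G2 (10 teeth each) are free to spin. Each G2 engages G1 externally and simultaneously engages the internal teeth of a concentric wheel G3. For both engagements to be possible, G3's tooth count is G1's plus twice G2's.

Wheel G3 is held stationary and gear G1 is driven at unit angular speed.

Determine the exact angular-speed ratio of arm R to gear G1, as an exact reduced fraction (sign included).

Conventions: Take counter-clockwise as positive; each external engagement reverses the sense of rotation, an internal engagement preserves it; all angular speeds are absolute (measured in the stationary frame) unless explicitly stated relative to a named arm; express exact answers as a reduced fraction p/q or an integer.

3/11

recognized (axles ride arm R): planetary set, 12/10/32 teeth
ring teeth: 12 + 2·10 = 32
12(ω_sun−ω_arm) = −32(ω_ring−ω_arm),  ω_ring = 0, ω_sun = 1
12(1−ω_arm) = −32(0−ω_arm)  ⇒  44·ω_arm = 12  ⇒  ω_arm = 3/11
ω_out/ω_in = 3/11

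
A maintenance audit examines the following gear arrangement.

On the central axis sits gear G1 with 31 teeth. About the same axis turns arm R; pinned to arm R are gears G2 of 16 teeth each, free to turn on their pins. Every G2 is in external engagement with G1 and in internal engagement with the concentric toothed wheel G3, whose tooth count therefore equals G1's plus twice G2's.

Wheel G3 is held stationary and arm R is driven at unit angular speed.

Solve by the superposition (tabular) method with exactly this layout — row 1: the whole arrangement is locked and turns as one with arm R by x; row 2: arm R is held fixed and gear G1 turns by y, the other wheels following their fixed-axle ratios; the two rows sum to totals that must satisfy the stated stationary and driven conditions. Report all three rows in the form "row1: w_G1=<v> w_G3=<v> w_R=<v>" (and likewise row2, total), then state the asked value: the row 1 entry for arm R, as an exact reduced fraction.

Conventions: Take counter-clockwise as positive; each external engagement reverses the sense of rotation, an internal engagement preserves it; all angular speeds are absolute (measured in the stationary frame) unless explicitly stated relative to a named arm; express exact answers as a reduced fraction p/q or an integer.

topology: planetary set — G1 31T / G2 16T / G3 63T, arm = carrier (Willis)
row 1 — lock + rotate with arm: ω_sun = ω_ring = ω_arm = x
row 2 — arm fixed, fixed-axis ratios: sun y, ring −(31/63)·y, arm 0
boundary: total ω_ring = x − (31/63)·y = 0 and total ω_arm = x = 1  ⇒  y = 63/31, x = 1
row 2 ring = −(31/63)·63/31 = -1
totals (row 1 + row 2): sun 1 + 63/31 = 94/31, ring 1 + (-1) = 0, arm 1 + 0 = 1
asked cell (row1, arm) = 1

row1: w_G1=1 w_G3=1 w_R=1
row2: w_G1=63/31 w_G3=-1 w_R=0
total: w_G1=94/31 w_G3=0 w_R=1
asked value: 1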